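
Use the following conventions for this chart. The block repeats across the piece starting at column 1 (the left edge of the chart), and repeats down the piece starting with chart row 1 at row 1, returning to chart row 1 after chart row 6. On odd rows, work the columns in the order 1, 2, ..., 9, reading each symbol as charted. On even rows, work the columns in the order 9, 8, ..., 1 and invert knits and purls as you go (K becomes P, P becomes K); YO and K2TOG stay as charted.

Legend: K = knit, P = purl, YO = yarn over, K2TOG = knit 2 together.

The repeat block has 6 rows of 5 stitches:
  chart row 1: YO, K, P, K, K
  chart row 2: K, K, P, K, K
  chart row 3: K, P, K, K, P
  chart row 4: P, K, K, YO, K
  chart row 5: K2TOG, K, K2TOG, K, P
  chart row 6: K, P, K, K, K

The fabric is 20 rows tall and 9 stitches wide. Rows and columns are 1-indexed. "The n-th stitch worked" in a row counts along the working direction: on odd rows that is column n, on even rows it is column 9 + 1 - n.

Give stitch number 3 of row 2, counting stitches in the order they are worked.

Row 2 uses chart row ((2-1) mod 6)+1 = 2. Row 2 is even, so WS.
Chart row 2 tiled across columns 1-9: K K P K K K K P K
Wrong side: read the tiled row from column 9 down to 1 and exchange K with P (leave YO, K2TOG).
Row 2 as worked: P K P P P P K P P
The 3rd stitch worked is P.

Result:
P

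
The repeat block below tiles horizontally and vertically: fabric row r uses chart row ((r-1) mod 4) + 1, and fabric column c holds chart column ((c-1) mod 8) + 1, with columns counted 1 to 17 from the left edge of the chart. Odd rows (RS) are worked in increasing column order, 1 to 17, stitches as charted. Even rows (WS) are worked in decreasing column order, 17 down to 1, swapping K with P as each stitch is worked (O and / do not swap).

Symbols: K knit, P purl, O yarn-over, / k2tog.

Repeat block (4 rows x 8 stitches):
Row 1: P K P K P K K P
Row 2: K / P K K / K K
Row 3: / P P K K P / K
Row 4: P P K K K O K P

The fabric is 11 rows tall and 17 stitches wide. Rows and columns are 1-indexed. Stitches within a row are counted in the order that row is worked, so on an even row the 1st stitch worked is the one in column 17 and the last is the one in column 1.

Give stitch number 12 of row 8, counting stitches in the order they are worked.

Row 8 uses chart row ((8-1) mod 4)+1 = 4. Row 8 is even, so WS.
Chart row 4 tiled across columns 1-17: P P K K K O K P P P K K K O K P P
WS: work from column 17 back to column 1 (reverse the tiled row), swapping K<->P (O and / unchanged).
Row 8 as worked: K K P O P P P K K K P O P P P K K
Stitch 12 in working order -> O

== STITCH ==
O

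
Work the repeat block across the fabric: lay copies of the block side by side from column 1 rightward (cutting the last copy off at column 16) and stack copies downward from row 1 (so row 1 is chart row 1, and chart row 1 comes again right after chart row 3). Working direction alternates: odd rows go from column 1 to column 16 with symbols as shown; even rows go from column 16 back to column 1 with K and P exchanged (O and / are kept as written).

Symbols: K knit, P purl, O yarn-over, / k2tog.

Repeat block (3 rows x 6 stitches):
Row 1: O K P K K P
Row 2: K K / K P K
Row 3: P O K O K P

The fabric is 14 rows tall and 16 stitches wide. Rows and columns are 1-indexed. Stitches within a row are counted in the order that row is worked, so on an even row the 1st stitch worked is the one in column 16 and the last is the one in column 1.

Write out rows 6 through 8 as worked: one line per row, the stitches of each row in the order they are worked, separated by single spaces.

Row 6: chart row 3, WS - tiled (columns 1-16): P O K O K P P O K O K P P O K O; work from column 16 back to 1 with K<->P swapped.
Row 7: chart row 1, RS - tile across columns 1-16 and work as-is.
Row 8: chart row 2, WS - tiled (columns 1-16): K K / K P K K K / K P K K K / K; work from column 16 back to 1 with K<->P swapped.

== ROWS AS WORKED ==
O P O K K P O P O K K P O P O K
O K P K K P O K P K K P O K P K
P / P P P K P / P P P K P / P P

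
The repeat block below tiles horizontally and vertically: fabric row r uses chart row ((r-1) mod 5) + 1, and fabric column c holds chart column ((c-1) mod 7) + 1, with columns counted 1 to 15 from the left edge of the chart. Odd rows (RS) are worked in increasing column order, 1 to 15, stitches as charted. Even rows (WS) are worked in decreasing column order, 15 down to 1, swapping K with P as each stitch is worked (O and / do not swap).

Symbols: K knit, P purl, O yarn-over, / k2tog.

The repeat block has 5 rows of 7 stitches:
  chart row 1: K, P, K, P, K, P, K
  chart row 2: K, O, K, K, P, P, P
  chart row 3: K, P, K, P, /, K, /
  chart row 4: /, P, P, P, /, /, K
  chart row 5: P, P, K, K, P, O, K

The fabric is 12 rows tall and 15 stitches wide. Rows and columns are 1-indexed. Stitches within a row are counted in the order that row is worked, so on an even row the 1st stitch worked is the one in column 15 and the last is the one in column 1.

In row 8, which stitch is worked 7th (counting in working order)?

Result:
K

Derivation:
Row 8: (8-1) mod 5 = 2, so use chart row 3. Even row -> WS.
Chart row 3 tiled across columns 1-15: K P K P / K / K P K P / K / K
WS: work from column 15 back to column 1 (reverse the tiled row), swapping K<->P (O and / unchanged).
Row 8 as worked: P / P / K P K P / P / K P K P
Stitch 7 in working order -> K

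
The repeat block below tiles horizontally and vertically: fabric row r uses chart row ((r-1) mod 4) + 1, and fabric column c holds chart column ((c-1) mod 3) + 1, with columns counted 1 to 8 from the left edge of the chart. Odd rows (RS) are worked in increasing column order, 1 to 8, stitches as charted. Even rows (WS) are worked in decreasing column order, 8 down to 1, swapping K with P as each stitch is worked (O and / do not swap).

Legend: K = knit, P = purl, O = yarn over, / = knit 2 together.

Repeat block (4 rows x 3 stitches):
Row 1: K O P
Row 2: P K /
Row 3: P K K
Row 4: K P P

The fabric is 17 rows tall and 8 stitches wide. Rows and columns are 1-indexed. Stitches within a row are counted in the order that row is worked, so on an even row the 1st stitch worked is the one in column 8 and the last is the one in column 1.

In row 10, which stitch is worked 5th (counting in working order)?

Stitch:
K

Derivation:
Row 10 uses chart row ((10-1) mod 4)+1 = 2. Row 10 is even, so WS.
Chart row 2 tiled across columns 1-8: P K / P K / P K
WS row: flip the tiled sequence (start at column 8) and apply K<->P; O and / stay.
Row 10 as worked: P K / P K / P K
Counting 5 along the worked row gives K.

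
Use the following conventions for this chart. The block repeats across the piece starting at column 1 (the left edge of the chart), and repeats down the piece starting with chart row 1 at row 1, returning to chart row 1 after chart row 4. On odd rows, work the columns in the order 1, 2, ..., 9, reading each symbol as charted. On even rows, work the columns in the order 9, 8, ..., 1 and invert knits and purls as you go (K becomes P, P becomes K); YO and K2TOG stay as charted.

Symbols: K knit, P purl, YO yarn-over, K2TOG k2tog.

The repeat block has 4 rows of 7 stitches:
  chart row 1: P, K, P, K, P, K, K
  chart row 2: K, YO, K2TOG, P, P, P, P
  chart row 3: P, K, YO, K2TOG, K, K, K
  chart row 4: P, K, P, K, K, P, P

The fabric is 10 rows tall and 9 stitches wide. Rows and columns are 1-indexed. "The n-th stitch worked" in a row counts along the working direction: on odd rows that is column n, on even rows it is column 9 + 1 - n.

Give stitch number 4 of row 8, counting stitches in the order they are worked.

Stitch:
K

Derivation:
For row 8: chart row = ((8-1) mod 4) + 1 = 4; this is a WS (even) row.
Chart row 4 tiled across columns 1-9: P K P K K P P P K
WS row: flip the tiled sequence (start at column 9) and apply K<->P; YO and K2TOG stay.
Row 8 as worked: P K K K P P K P K
The 4th stitch worked is K.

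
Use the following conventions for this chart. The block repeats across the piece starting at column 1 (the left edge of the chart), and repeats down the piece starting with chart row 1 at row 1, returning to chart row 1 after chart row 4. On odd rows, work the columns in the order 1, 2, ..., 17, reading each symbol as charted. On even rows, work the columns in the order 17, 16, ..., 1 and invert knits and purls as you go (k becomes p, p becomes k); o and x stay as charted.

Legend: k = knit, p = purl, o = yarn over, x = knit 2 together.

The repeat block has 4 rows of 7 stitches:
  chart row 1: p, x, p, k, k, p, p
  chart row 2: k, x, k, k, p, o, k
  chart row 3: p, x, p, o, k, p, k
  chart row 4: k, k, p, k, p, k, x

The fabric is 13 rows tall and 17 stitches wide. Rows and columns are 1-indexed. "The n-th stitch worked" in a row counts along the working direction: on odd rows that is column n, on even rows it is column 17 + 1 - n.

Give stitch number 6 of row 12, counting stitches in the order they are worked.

For row 12: chart row = ((12-1) mod 4) + 1 = 4; this is a WS (even) row.
Chart row 4 tiled across columns 1-17: k k p k p k x k k p k p k x k k p
Wrong side: read the tiled row from column 17 down to 1 and exchange k with p (leave o, x).
Row 12 as worked: k p p x p k p k p p x p k p k p p
The 6th stitch worked is k.

Result:
k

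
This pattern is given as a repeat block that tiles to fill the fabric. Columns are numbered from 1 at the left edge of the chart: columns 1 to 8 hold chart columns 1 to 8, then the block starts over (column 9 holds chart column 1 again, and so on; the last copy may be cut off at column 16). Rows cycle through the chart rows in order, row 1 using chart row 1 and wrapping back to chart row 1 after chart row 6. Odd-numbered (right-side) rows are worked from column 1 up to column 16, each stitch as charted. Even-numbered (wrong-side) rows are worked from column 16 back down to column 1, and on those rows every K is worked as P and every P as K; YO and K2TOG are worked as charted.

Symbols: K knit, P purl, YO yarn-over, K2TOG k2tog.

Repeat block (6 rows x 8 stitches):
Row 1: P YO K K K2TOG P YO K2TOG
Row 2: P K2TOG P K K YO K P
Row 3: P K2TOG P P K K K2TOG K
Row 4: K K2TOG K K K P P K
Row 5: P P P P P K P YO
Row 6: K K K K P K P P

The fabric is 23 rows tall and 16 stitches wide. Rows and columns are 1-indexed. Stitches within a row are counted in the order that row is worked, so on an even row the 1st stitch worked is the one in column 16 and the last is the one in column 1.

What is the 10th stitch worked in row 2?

Result:
P

Derivation:
For row 2: chart row = ((2-1) mod 6) + 1 = 2; this is a WS (even) row.
Chart row 2 tiled across columns 1-16: P K2TOG P K K YO K P P K2TOG P K K YO K P
WS row: flip the tiled sequence (start at column 16) and apply K<->P; YO and K2TOG stay.
Row 2 as worked: K P YO P P K K2TOG K K P YO P P K K2TOG K
Stitch 10 in working order -> P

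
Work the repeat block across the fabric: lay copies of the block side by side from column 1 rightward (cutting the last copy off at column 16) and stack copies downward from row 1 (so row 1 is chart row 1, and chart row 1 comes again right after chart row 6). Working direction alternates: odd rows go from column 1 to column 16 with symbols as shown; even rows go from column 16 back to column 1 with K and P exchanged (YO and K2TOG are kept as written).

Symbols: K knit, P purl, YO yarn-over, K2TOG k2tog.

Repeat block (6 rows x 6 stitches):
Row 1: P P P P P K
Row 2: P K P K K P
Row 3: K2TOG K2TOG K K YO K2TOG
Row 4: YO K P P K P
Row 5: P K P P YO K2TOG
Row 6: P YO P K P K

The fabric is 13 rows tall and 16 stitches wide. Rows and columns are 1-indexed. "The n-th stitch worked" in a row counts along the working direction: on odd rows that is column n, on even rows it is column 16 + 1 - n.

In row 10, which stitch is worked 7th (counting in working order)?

== STITCH ==
K

Derivation:
For row 10: chart row = ((10-1) mod 6) + 1 = 4; this is a WS (even) row.
Chart row 4 tiled across columns 1-16: YO K P P K P YO K P P K P YO K P P
WS row: flip the tiled sequence (start at column 16) and apply K<->P; YO and K2TOG stay.
Row 10 as worked: K K P YO K P K K P YO K P K K P YO
Stitch 7 in working order -> K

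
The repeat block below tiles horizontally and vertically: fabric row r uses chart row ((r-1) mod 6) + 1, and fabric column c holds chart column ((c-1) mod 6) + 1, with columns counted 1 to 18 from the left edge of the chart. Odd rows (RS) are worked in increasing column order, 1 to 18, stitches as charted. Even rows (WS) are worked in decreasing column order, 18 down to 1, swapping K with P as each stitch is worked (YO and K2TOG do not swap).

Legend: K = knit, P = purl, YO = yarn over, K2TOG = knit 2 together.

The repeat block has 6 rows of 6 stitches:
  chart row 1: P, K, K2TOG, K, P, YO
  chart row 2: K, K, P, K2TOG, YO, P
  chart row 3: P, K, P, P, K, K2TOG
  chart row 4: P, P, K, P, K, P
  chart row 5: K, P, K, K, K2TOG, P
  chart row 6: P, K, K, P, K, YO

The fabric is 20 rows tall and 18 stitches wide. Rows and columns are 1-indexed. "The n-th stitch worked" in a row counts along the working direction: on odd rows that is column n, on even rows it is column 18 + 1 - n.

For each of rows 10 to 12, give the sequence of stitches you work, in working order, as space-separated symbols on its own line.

Row 10: chart row 4, WS - tiled (columns 1-18): P P K P K P P P K P K P P P K P K P; work from column 18 back to 1 with K<->P swapped.
Row 11: chart row 5, RS - tile across columns 1-18 and work as-is.
Row 12: chart row 6, WS - tiled (columns 1-18): P K K P K YO P K K P K YO P K K P K YO; work from column 18 back to 1 with K<->P swapped.

Result:
K P K P K K K P K P K K K P K P K K
K P K K K2TOG P K P K K K2TOG P K P K K K2TOG P
YO P K P P K YO P K P P K YO P K P P K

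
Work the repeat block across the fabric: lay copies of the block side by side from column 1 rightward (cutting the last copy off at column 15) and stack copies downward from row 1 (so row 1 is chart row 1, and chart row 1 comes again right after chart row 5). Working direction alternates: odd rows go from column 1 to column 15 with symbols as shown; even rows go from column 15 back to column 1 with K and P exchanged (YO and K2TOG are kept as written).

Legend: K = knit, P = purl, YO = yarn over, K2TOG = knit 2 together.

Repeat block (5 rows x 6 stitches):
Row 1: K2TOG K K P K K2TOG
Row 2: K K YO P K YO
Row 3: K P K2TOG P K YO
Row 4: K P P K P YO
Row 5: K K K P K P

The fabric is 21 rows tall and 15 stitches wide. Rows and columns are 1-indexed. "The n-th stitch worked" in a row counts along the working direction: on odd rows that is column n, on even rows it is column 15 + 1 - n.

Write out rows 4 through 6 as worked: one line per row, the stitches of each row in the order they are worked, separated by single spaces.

Result:
K K P YO K P K K P YO K P K K P
K K K P K P K K K P K P K K K
P P K2TOG K2TOG P K P P K2TOG K2TOG P K P P K2TOG

Derivation:
Row 4: chart row 4, WS - tiled (columns 1-15): K P P K P YO K P P K P YO K P P; work from column 15 back to 1 with K<->P swapped.
Row 5: chart row 5, RS - tile across columns 1-15 and work as-is.
Row 6: chart row 1, WS - tiled (columns 1-15): K2TOG K K P K K2TOG K2TOG K K P K K2TOG K2TOG K K; work from column 15 back to 1 with K<->P swapped.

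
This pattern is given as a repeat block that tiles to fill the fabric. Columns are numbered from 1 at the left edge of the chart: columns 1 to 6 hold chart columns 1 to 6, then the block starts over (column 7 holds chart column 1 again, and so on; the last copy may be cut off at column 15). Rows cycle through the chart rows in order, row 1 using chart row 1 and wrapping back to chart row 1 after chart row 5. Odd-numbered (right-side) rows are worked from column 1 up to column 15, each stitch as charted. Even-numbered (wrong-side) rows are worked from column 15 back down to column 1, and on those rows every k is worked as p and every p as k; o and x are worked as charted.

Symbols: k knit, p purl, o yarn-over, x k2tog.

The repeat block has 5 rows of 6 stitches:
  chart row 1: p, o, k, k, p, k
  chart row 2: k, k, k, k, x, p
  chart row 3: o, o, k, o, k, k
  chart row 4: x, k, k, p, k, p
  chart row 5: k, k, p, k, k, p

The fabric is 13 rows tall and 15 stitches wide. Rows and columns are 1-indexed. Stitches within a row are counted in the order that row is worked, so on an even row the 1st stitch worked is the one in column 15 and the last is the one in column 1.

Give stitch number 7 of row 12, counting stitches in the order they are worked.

Result:
p

Derivation:
For row 12: chart row = ((12-1) mod 5) + 1 = 2; this is a WS (even) row.
Chart row 2 tiled across columns 1-15: k k k k x p k k k k x p k k k
Wrong side: read the tiled row from column 15 down to 1 and exchange k with p (leave o, x).
Row 12 as worked: p p p k x p p p p k x p p p p
Stitch 7 in working order -> p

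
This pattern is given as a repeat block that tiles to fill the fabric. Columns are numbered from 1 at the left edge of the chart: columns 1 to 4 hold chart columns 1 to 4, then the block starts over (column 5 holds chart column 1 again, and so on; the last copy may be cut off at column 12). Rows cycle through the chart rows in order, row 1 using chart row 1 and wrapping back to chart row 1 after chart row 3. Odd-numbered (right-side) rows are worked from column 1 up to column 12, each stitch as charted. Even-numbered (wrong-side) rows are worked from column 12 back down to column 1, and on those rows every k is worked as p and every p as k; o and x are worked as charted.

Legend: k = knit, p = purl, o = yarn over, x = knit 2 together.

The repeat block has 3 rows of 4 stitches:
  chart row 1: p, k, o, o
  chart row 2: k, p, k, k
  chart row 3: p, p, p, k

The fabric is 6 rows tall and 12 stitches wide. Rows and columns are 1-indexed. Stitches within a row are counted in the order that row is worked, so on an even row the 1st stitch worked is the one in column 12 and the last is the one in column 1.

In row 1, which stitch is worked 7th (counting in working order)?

For row 1: chart row = ((1-1) mod 3) + 1 = 1; this is a RS (odd) row.
Chart row 1 tiled across columns 1-12: p k o o p k o o p k o o
RS row: no reversal, no swap; stitch n worked = column n.
Counting 7 along the worked row gives o.

== STITCH ==
o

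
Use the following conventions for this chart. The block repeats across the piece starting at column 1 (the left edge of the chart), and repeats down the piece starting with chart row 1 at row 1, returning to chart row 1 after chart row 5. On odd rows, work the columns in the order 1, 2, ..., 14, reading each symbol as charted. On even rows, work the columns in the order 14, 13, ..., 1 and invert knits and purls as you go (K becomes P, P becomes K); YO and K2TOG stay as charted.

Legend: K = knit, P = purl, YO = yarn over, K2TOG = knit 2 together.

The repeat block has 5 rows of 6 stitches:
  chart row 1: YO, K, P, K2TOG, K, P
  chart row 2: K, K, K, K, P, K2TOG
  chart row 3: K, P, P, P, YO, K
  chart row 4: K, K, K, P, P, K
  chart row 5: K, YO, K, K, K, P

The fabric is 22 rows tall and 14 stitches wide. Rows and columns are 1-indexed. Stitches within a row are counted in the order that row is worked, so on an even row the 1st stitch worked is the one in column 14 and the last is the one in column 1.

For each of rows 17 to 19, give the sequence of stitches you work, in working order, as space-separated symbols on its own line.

Result:
K K K K P K2TOG K K K K P K2TOG K K
K P P YO K K K P P YO K K K P
K K K P P K K K K P P K K K

Derivation:
Row 17: chart row 2, RS - tile across columns 1-14 and work as-is.
Row 18: chart row 3, WS - tiled (columns 1-14): K P P P YO K K P P P YO K K P; work from column 14 back to 1 with K<->P swapped.
Row 19: chart row 4, RS - tile across columns 1-14 and work as-is.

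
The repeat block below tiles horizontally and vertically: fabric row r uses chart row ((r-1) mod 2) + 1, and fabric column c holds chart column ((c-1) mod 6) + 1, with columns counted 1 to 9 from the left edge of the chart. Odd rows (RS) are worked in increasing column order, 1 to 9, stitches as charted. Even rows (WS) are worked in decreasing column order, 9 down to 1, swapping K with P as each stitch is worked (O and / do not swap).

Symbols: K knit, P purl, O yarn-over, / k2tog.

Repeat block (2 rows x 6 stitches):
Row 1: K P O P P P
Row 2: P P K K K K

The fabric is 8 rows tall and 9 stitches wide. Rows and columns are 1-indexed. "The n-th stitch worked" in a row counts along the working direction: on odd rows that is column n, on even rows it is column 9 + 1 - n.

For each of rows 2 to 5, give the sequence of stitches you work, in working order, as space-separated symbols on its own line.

== ROWS AS WORKED ==
P K K P P P P K K
K P O P P P K P O
P K K P P P P K K
K P O P P P K P O

Derivation:
Row 2: chart row 2, WS - tiled (columns 1-9): P P K K K K P P K; work from column 9 back to 1 with K<->P swapped.
Row 3: chart row 1, RS - tile across columns 1-9 and work as-is.
Row 4: chart row 2, WS - tiled (columns 1-9): P P K K K K P P K; work from column 9 back to 1 with K<->P swapped.
Row 5: chart row 1, RS - tile across columns 1-9 and work as-is.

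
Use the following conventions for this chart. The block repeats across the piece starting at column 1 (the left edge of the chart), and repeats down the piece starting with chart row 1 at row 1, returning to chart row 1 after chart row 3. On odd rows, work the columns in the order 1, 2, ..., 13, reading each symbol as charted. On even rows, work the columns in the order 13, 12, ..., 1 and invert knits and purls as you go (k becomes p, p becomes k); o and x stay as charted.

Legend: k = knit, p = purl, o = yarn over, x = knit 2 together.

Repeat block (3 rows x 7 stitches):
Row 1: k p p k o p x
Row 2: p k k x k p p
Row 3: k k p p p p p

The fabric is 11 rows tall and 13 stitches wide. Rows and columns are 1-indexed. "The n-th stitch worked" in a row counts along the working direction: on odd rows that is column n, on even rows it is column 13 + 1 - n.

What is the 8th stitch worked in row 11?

For row 11: chart row = ((11-1) mod 3) + 1 = 2; this is a RS (odd) row.
Chart row 2 tiled across columns 1-13: p k k x k p p p k k x k p
Right side: take the tiled row as-is (worked left to right from column 1).
The 8th stitch worked is p.

Result:
p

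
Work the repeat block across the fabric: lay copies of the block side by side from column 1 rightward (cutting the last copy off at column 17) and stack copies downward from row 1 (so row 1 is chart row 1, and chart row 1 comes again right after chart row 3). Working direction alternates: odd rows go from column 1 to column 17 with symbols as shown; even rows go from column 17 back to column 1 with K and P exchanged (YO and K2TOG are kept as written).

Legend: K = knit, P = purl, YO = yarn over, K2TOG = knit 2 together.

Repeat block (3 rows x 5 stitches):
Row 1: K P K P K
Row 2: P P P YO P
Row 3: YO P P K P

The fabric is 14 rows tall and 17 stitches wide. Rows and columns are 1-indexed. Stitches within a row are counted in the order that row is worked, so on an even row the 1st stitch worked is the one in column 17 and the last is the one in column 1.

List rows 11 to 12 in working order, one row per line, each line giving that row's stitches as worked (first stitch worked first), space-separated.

Result:
P P P YO P P P P YO P P P P YO P P P
K YO K P K K YO K P K K YO K P K K YO

Derivation:
Row 11: chart row 2, RS - tile across columns 1-17 and work as-is.
Row 12: chart row 3, WS - tiled (columns 1-17): YO P P K P YO P P K P YO P P K P YO P; work from column 17 back to 1 with K<->P swapped.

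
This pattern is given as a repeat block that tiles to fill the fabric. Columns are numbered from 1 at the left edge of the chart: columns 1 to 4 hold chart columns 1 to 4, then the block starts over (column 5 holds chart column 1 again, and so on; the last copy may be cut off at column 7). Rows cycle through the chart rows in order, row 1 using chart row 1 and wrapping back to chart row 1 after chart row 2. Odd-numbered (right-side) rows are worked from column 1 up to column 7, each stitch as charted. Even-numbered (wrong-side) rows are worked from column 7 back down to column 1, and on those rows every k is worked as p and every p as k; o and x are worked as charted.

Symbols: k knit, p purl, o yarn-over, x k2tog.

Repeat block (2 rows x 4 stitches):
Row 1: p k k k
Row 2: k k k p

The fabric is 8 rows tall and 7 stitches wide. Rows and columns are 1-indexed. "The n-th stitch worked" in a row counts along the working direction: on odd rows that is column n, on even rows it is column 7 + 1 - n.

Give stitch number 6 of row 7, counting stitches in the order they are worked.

Result:
k

Derivation:
Row 7 uses chart row ((7-1) mod 2)+1 = 1. Row 7 is odd, so RS.
Chart row 1 tiled across columns 1-7: p k k k p k k
Right side: take the tiled row as-is (worked left to right from column 1).
Stitch 6 in working order -> k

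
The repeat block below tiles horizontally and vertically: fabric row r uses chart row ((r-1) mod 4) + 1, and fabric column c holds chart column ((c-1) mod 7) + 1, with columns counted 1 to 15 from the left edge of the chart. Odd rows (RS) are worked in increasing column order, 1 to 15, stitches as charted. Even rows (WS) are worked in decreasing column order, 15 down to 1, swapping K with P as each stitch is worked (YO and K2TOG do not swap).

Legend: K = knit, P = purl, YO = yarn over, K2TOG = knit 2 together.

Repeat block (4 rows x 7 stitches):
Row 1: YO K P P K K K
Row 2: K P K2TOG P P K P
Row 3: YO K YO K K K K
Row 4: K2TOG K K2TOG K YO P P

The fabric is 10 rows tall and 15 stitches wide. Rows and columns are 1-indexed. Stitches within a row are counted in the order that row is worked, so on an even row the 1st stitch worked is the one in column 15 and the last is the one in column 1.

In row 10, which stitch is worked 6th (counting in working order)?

Row 10: (10-1) mod 4 = 1, so use chart row 2. Even row -> WS.
Chart row 2 tiled across columns 1-15: K P K2TOG P P K P K P K2TOG P P K P K
WS: work from column 15 back to column 1 (reverse the tiled row), swapping K<->P (YO and K2TOG unchanged).
Row 10 as worked: P K P K K K2TOG K P K P K K K2TOG K P
The 6th stitch worked is K2TOG.

Stitch:
K2TOG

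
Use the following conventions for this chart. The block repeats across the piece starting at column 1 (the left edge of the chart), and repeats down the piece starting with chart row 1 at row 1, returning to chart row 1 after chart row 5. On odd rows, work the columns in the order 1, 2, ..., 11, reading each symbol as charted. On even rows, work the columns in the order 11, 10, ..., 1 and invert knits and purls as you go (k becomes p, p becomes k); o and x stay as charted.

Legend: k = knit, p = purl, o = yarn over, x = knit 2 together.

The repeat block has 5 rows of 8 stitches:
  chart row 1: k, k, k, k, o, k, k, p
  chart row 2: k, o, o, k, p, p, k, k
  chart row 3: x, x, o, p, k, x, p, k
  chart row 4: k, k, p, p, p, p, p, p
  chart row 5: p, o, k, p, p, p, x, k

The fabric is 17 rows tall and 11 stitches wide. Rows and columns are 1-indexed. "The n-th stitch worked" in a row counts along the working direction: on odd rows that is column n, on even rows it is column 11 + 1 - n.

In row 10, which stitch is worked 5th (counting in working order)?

For row 10: chart row = ((10-1) mod 5) + 1 = 5; this is a WS (even) row.
Chart row 5 tiled across columns 1-11: p o k p p p x k p o k
Wrong side: read the tiled row from column 11 down to 1 and exchange k with p (leave o, x).
Row 10 as worked: p o k p x k k k p o k
The 5th stitch worked is x.

Stitch:
x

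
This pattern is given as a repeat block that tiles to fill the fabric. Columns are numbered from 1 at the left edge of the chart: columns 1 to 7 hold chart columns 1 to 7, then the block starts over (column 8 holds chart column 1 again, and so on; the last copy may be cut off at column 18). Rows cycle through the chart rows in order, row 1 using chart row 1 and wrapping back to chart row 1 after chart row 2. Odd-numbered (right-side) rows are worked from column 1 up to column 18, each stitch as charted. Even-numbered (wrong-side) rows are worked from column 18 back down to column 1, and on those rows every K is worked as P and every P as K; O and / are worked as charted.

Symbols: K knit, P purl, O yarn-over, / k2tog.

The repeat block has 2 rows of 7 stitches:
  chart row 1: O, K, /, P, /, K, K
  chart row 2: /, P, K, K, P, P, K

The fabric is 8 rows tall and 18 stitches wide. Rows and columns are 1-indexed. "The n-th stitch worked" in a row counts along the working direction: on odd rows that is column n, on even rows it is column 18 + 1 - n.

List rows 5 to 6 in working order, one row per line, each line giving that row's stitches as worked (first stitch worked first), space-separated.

Row 5: chart row 1, RS - tile across columns 1-18 and work as-is.
Row 6: chart row 2, WS - tiled (columns 1-18): / P K K P P K / P K K P P K / P K K; work from column 18 back to 1 with K<->P swapped.

Result:
O K / P / K K O K / P / K K O K / P
P P K / P K K P P K / P K K P P K /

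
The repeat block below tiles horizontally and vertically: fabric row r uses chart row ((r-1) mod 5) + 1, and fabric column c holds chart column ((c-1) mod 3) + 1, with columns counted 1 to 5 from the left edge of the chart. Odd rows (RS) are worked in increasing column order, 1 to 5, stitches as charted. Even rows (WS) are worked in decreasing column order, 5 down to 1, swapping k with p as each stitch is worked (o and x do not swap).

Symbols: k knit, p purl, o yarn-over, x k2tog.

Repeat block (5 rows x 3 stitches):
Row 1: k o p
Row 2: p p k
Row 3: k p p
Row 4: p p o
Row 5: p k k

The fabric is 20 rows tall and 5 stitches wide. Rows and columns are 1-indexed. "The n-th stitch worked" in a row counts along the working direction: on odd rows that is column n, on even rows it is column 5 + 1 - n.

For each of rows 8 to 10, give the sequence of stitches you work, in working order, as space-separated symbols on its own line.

Row 8: chart row 3, WS - tiled (columns 1-5): k p p k p; work from column 5 back to 1 with k<->p swapped.
Row 9: chart row 4, RS - tile across columns 1-5 and work as-is.
Row 10: chart row 5, WS - tiled (columns 1-5): p k k p k; work from column 5 back to 1 with k<->p swapped.

Rows as worked:
k p k k p
p p o p p
p k p p k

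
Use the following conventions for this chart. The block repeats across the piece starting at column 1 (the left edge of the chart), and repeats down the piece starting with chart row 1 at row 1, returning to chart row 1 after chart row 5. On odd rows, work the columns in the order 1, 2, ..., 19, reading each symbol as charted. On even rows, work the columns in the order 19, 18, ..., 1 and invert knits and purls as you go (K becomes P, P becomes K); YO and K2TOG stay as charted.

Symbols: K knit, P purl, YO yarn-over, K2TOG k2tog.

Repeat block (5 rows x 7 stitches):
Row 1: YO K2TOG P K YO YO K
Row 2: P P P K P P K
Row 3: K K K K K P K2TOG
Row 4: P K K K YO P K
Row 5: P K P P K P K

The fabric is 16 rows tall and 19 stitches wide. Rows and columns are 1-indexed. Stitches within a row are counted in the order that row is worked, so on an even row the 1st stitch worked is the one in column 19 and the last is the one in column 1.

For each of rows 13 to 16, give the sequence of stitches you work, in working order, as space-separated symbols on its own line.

Rows as worked:
K K K K K P K2TOG K K K K K P K2TOG K K K K K
YO P P P K P K YO P P P K P K YO P P P K
P K P P K P K P K P P K P K P K P P K
YO P K K2TOG YO P YO YO P K K2TOG YO P YO YO P K K2TOG YO

Derivation:
Row 13: chart row 3, RS - tile across columns 1-19 and work as-is.
Row 14: chart row 4, WS - tiled (columns 1-19): P K K K YO P K P K K K YO P K P K K K YO; work from column 19 back to 1 with K<->P swapped.
Row 15: chart row 5, RS - tile across columns 1-19 and work as-is.
Row 16: chart row 1, WS - tiled (columns 1-19): YO K2TOG P K YO YO K YO K2TOG P K YO YO K YO K2TOG P K YO; work from column 19 back to 1 with K<->P swapped.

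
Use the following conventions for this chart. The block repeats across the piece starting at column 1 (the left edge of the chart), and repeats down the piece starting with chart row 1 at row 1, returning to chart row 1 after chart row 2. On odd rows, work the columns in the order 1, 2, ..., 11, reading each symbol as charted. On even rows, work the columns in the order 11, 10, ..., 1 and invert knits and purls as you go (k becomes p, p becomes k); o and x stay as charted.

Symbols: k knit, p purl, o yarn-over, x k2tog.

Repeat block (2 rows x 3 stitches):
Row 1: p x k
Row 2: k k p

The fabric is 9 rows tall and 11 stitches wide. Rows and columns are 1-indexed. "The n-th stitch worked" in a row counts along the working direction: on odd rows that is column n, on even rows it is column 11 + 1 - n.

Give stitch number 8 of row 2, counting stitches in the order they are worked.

Result:
p

Derivation:
For row 2: chart row = ((2-1) mod 2) + 1 = 2; this is a WS (even) row.
Chart row 2 tiled across columns 1-11: k k p k k p k k p k k
WS row: flip the tiled sequence (start at column 11) and apply k<->p; o and x stay.
Row 2 as worked: p p k p p k p p k p p
The 8th stitch worked is p.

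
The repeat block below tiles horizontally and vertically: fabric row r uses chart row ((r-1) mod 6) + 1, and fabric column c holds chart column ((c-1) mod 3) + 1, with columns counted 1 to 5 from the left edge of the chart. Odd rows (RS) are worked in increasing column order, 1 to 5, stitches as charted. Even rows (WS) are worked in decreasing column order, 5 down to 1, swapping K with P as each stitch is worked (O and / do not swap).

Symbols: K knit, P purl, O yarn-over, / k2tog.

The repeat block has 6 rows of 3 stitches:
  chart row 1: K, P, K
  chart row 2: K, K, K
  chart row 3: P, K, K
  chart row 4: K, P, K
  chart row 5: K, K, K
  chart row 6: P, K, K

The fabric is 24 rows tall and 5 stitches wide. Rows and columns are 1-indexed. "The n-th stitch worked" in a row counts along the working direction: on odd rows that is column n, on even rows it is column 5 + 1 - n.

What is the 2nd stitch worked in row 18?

Row 18 uses chart row ((18-1) mod 6)+1 = 6. Row 18 is even, so WS.
Chart row 6 tiled across columns 1-5: P K K P K
WS: work from column 5 back to column 1 (reverse the tiled row), swapping K<->P (O and / unchanged).
Row 18 as worked: P K P P K
The 2nd stitch worked is K.

Result:
K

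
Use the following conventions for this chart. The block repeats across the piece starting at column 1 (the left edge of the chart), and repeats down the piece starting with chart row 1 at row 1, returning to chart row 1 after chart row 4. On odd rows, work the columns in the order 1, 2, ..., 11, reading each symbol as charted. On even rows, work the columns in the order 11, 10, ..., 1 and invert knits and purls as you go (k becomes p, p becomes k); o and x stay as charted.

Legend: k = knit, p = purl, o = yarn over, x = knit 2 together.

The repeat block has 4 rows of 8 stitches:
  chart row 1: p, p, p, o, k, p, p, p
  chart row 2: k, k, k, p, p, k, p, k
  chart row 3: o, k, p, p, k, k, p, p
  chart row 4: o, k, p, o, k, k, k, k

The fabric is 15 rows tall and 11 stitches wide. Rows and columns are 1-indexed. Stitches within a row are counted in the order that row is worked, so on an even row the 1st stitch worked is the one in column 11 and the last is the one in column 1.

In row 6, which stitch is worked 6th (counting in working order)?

Row 6: (6-1) mod 4 = 1, so use chart row 2. Even row -> WS.
Chart row 2 tiled across columns 1-11: k k k p p k p k k k k
WS: work from column 11 back to column 1 (reverse the tiled row), swapping k<->p (o and x unchanged).
Row 6 as worked: p p p p k p k k p p p
Counting 6 along the worked row gives p.

Stitch:
p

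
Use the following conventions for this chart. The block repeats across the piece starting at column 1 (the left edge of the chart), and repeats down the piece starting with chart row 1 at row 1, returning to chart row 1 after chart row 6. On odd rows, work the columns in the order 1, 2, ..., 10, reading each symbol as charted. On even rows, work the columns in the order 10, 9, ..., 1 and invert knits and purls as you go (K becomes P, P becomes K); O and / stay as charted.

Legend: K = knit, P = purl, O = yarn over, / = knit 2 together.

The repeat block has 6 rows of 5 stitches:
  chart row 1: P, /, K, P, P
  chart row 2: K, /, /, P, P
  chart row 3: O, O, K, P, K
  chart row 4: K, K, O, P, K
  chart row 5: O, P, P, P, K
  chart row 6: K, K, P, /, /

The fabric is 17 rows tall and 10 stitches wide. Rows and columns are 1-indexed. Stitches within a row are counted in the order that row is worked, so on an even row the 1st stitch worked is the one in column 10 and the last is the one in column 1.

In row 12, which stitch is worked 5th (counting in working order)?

Row 12 uses chart row ((12-1) mod 6)+1 = 6. Row 12 is even, so WS.
Chart row 6 tiled across columns 1-10: K K P / / K K P / /
WS: work from column 10 back to column 1 (reverse the tiled row), swapping K<->P (O and / unchanged).
Row 12 as worked: / / K P P / / K P P
Counting 5 along the worked row gives P.

== STITCH ==
P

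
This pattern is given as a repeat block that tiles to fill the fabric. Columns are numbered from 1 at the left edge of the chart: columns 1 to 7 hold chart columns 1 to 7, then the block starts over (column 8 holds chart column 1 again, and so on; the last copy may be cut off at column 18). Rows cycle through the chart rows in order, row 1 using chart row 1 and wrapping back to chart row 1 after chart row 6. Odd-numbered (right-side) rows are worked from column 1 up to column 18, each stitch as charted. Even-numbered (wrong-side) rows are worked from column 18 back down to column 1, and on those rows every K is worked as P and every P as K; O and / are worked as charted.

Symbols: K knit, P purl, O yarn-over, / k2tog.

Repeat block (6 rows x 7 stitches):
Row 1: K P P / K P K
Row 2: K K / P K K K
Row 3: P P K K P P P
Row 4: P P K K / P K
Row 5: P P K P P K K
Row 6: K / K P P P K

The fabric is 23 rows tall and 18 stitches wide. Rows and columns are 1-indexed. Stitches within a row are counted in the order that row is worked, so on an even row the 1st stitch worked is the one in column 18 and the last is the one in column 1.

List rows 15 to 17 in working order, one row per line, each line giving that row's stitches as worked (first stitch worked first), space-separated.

Row 15: chart row 3, RS - tile across columns 1-18 and work as-is.
Row 16: chart row 4, WS - tiled (columns 1-18): P P K K / P K P P K K / P K P P K K; work from column 18 back to 1 with K<->P swapped.
Row 17: chart row 5, RS - tile across columns 1-18 and work as-is.

Rows as worked:
P P K K P P P P P K K P P P P P K K
P P K K P K / P P K K P K / P P K K
P P K P P K K P P K P P K K P P K P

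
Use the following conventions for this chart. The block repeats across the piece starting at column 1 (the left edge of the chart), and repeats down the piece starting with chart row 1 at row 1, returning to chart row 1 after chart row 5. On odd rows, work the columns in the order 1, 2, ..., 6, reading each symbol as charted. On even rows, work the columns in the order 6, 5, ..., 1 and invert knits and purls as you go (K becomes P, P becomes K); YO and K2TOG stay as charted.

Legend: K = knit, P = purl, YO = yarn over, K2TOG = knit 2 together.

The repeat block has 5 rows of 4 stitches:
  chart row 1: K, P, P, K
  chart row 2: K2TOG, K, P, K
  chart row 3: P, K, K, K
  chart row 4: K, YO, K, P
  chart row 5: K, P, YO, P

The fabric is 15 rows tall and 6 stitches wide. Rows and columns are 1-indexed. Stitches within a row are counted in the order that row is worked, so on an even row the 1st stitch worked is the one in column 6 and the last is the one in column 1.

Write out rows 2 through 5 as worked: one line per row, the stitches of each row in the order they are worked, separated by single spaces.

== ROWS AS WORKED ==
P K2TOG P K P K2TOG
P K K K P K
YO P K P YO P
K P YO P K P

Derivation:
Row 2: chart row 2, WS - tiled (columns 1-6): K2TOG K P K K2TOG K; work from column 6 back to 1 with K<->P swapped.
Row 3: chart row 3, RS - tile across columns 1-6 and work as-is.
Row 4: chart row 4, WS - tiled (columns 1-6): K YO K P K YO; work from column 6 back to 1 with K<->P swapped.
Row 5: chart row 5, RS - tile across columns 1-6 and work as-is.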